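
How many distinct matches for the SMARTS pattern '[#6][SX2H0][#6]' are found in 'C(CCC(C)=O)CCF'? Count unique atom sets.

0

[#6][SX2H0][#6] is the SMARTS for a thioether: an aliphatic sulfur bridging two carbons with no H on the sulfur.
No fragment in the molecule satisfies every constraint, giving 0 matches.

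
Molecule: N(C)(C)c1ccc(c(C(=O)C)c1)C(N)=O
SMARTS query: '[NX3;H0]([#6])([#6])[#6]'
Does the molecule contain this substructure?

The pattern [NX3;H0]([#6])([#6])[#6] describes a trivalent nitrogen with no H, bonded to three carbons — a tertiary amine.
The molecule carries a dimethylamino group (-N(CH3)2), whose atoms satisfy every constraint of the query, so the pattern matches.

Yes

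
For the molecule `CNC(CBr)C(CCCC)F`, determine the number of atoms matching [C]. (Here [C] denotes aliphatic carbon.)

8

Check the 11 heavy atoms by environment: 8× C → match; 1× F → no; 1× N → no; 1× Br → no.
That gives 8 matching atoms.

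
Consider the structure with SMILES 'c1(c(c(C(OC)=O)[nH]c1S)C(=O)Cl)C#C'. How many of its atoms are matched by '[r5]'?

5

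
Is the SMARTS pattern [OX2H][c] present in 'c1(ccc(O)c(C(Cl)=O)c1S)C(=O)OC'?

The pattern [OX2H][c] describes a hydroxyl oxygen attached to an aromatic carbon — a phenol.
The molecule carries a hydroxyl group (-OH), whose atoms satisfy every constraint of the query, so the pattern matches.

Yes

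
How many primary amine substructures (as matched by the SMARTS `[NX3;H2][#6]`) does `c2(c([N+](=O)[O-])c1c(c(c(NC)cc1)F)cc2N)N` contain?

2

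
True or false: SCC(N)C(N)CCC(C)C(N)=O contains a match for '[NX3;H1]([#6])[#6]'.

False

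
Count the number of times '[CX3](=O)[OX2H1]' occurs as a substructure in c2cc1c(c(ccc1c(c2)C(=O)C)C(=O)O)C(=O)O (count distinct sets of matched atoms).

2

[CX3](=O)[OX2H1] is the SMARTS for a carboxylic acid: an sp2 carbon double-bonded to O and single-bonded to an -OH oxygen.
The molecule carries 2 separate instances of a carboxylic acid group (-C(=O)OH) meeting every constraint; each maps to a distinct set of atoms, giving 2 matches.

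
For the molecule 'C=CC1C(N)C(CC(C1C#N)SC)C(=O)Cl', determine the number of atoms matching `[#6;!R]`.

5

The query [#6;!R] means: carbon not in any ring.
Check the 16 heavy atoms by environment: 6× C (in 6-ring) → no; 5× C (acyclic) → match; 1× O (acyclic) → no; 1× Cl (acyclic) → no; 2× N (acyclic) → no; 1× S (acyclic) → no.
That gives 5 matching atoms.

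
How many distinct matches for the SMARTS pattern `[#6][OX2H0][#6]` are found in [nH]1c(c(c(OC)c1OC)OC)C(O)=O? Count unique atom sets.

3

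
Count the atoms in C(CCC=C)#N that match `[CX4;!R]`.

2

The query [CX4;!R] means: aliphatic carbon with four total connections, not in a ring.
Check the 6 heavy atoms by environment: 2× C (X4, acyclic) → match; 1× C (X2, acyclic) → no; 1× N (X1, acyclic) → no; 2× C (X3, acyclic) → no.
That gives 2 matching atoms.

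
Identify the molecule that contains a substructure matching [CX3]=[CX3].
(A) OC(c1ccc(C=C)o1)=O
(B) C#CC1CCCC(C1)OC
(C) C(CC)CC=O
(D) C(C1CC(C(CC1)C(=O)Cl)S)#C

A

[CX3]=[CX3] describes a non-aromatic C=C double bond between two sp2 carbons (an alkene).
(A) contains a vinyl group (-CH=CH2), which satisfies every atom and bond constraint.
(B) has an ethynyl group (-C#CH) but the C-C bond is a triple bond, not a double bond.
(C) has an ethyl group (-CH2CH3) but its C-C bond is a single bond between CX4 carbons, not CX3=CX3.
(D) has an ethynyl group (-C#CH) but the C-C bond is a triple bond, not a double bond.
So the answer is (A).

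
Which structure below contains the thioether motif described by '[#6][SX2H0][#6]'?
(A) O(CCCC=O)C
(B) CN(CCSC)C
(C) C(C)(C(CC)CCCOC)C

B

[#6][SX2H0][#6] describes an aliphatic sulfur bridging two carbons with no H on the sulfur (a thioether).
(A) has a methoxy ether (-OCH3) but the bridging atom is O, not S.
(B) contains a methylthio ether (-SCH3), which satisfies every atom and bond constraint.
(C) has a methoxy ether (-OCH3) but the bridging atom is O, not S.
So the answer is (B).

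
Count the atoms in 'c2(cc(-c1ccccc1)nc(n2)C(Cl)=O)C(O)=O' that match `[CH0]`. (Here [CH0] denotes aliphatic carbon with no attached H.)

2

The query [CH0] means: aliphatic carbon with no attached hydrogen.
Check the 18 heavy atoms by environment: 2× n (aromatic, H0) → no; 4× c (aromatic, H0) → no; 6× c (aromatic, H1) → no; 2× C (H0) → match; 2× O (H0) → no; 1× Cl (H0) → no; 1× O (H1) → no.
That gives 2 matching atoms.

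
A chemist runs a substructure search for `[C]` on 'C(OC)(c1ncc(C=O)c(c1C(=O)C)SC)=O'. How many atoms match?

Check the 17 heavy atoms by environment: 1× n (aromatic) → no; 5× c (aromatic) → no; 6× C → match; 4× O → no; 1× S → no.
That gives 6 matching atoms.

6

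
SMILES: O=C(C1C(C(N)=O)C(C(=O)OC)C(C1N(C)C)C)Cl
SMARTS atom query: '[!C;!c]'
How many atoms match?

7

The query [!C;!c] means: neither aliphatic nor aromatic carbon — same as [!#6].
Check the 19 heavy atoms by environment: 12× C → no; 4× O → match; 1× Cl → match; 2× N → match.
Summing the matching environments: 4 + 1 + 2 = 7 matching atoms.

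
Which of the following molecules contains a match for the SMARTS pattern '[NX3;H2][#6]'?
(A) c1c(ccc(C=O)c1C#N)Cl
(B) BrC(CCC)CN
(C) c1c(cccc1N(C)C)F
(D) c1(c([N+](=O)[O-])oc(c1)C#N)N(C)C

B

[NX3;H2][#6] describes a trivalent nitrogen with two H attached to carbon (a primary amine).
(A) has a nitrile (-C#N) but the nitrogen is NX1 (triple-bonded), not NX3 with two H.
(B) contains a primary amino group (-NH2), which satisfies every atom and bond constraint.
(C) has a dimethylamino group (-N(CH3)2) but the nitrogen has H0, not H2.
(D) has a nitrile (-C#N) but the nitrogen is NX1 (triple-bonded), not NX3 with two H.
So the answer is (B).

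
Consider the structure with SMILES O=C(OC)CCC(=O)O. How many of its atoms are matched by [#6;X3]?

2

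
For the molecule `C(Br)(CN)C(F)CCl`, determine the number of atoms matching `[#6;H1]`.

The query [#6;H1] means: any carbon bearing exactly one hydrogen.
Check the 8 heavy atoms by environment: 2× C (H2) → no; 2× C (H1) → match; 1× Br (H0) → no; 1× Cl (H0) → no; 1× F (H0) → no; 1× N (H2) → no.
That gives 2 matching atoms.

2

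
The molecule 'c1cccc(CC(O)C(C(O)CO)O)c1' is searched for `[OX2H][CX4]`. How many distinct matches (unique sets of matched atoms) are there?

[OX2H][CX4] is the SMARTS for an aliphatic alcohol: a hydroxyl oxygen bound to an sp3 (X4) carbon.
The molecule carries 4 separate instances of a hydroxyl group (-OH) meeting every constraint; each maps to a distinct set of atoms, giving 4 matches.

4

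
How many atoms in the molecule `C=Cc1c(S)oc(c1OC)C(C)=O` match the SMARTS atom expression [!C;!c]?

4

Check the 13 heavy atoms by environment: 1× o (aromatic) → match; 4× c (aromatic) → no; 5× C → no; 2× O → match; 1× S → match.
Summing the matching environments: 1 + 2 + 1 = 4 matching atoms.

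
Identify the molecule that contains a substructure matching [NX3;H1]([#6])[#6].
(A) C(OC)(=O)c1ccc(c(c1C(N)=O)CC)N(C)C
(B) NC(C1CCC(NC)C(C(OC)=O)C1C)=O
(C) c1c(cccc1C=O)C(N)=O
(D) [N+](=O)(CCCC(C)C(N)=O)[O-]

[NX3;H1]([#6])[#6] describes a trivalent nitrogen with one H, bonded to two carbons (a secondary amine).
(A) has a dimethylamino group (-N(CH3)2) but the nitrogen has H0, not H1.
(B) contains an N-methylamino group (-NHCH3), which satisfies every atom and bond constraint.
(C) has a primary amide (-C(=O)NH2) but the -C(=O)NH2 nitrogen has H2, not H1.
(D) has a primary amide (-C(=O)NH2) but the -C(=O)NH2 nitrogen has H2, not H1.
So the answer is (B).

B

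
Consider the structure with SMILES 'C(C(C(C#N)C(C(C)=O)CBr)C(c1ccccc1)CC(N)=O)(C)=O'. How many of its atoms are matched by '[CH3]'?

2

Check the 24 heavy atoms by environment: 2× C (H2) → no; 4× C (H1) → no; 4× C (H0) → no; 3× O (H0) → no; 2× C (H3) → match; 1× Br (H0) → no; 1× N (H2) → no; 1× N (H0) → no; 1× c (aromatic, H0) → no; 5× c (aromatic, H1) → no.
That gives 2 matching atoms.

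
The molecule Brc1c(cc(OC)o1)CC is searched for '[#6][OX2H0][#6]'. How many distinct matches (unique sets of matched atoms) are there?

1

[#6][OX2H0][#6] is the SMARTS for an ether: an aliphatic oxygen bridging two carbons with no H on the oxygen.
Exactly one fragment in the molecule meets all constraints, giving 1 match.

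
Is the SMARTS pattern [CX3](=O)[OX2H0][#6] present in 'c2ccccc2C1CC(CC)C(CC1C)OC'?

The pattern [CX3](=O)[OX2H0][#6] describes a carbonyl carbon bonded to an oxygen that is itself bonded to carbon (no H on that O) — an ester.
The closest candidate here is a methoxy ether (-OCH3), but the ether oxygen is not adjacent to a C=O carbon. No other fragment satisfies the full query, so there is no match.

No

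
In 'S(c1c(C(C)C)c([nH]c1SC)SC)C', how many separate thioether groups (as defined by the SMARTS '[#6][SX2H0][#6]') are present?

3

[#6][SX2H0][#6] is the SMARTS for a thioether: an aliphatic sulfur bridging two carbons with no H on the sulfur.
The molecule carries 3 separate instances of a methylthio ether (-SCH3) meeting every constraint; each maps to a distinct set of atoms, giving 3 matches.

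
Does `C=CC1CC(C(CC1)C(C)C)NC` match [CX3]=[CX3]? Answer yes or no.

Yes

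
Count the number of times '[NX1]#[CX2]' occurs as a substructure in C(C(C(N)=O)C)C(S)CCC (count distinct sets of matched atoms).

0

[NX1]#[CX2] is the SMARTS for a nitrile: a nitrogen triple-bonded to a two-connected carbon.
The molecule has a primary amide (-C(=O)NH2), but the nitrogen is NX3, not NX1; nothing else fits, so there are 0 matches.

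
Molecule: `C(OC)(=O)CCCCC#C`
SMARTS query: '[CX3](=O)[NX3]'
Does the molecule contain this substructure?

No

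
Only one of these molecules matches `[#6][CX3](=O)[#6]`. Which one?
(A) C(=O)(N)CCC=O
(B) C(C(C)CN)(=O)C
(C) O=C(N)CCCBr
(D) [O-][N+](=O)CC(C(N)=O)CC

B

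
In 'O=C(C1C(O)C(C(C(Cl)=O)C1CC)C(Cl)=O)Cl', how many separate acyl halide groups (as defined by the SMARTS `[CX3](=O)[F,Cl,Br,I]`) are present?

[CX3](=O)[F,Cl,Br,I] is the SMARTS for an acyl halide: a carbonyl carbon bonded to a halogen.
The molecule carries 3 separate instances of an acyl chloride (-C(=O)Cl) meeting every constraint; each maps to a distinct set of atoms, giving 3 matches.

3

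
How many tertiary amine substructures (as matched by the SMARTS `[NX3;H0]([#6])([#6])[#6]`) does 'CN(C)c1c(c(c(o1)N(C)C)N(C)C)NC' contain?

3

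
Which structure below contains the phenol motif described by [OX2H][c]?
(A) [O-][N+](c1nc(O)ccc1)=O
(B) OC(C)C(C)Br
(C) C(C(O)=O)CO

A

[OX2H][c] describes a hydroxyl oxygen attached to an aromatic carbon (a phenol).
(A) contains a hydroxyl group (-OH), which satisfies every atom and bond constraint.
(B) has a hydroxyl group (-OH) but the -OH is on an aliphatic carbon, not an aromatic c.
(C) has a hydroxyl group (-OH) but the -OH is on an aliphatic carbon, not an aromatic c.
So the answer is (A).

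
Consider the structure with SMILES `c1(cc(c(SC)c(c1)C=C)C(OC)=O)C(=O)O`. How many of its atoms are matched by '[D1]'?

6

The query [D1] means: atom with exactly one heavy-atom neighbour (degree 1).
Check the 17 heavy atoms by environment: 4× c (aromatic, D3) → no; 2× c (aromatic, D2) → no; 2× C (D3) → no; 3× O (D1) → match; 1× O (D2) → no; 3× C (D1) → match; 1× C (D2) → no; 1× S (D2) → no.
Summing the matching environments: 3 + 3 = 6 matching atoms.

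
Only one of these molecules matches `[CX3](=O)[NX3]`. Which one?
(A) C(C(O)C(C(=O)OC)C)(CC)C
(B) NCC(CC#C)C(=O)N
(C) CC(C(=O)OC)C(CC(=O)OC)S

B

[CX3](=O)[NX3] describes a carbonyl carbon bonded to a trivalent nitrogen (an amide).
(A) has a methyl-ester group (-C(=O)OCH3) but the carbonyl is bonded to O, not to an NX3 nitrogen.
(B) contains a primary amide (-C(=O)NH2), which satisfies every atom and bond constraint.
(C) has a methyl-ester group (-C(=O)OCH3) but the carbonyl is bonded to O, not to an NX3 nitrogen.
So the answer is (B).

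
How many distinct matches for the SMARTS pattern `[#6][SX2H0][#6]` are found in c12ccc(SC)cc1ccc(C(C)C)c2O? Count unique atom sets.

[#6][SX2H0][#6] is the SMARTS for a thioether: an aliphatic sulfur bridging two carbons with no H on the sulfur.
Exactly one fragment in the molecule meets all constraints, giving 1 match.

1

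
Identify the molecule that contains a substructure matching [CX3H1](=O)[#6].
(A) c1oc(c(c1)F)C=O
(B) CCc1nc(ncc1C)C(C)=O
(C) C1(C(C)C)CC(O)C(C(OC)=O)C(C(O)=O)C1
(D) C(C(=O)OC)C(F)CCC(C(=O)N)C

A

[CX3H1](=O)[#6] describes an sp2 carbon with one H, double-bonded to O and single-bonded to carbon (an aldehyde).
(A) contains an aldehyde (-CHO), which satisfies every atom and bond constraint.
(B) has an acetyl/ketone group (-C(=O)CH3) but the carbonyl carbon has H0 (two carbon neighbours), not H1.
(C) has a methyl-ester group (-C(=O)OCH3) but the carbonyl carbon has H0, not H1.
(D) has a methyl-ester group (-C(=O)OCH3) but the carbonyl carbon has H0, not H1.
So the answer is (A).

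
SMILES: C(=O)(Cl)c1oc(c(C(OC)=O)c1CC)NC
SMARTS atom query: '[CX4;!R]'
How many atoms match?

4

The query [CX4;!R] means: aliphatic carbon with four total connections, not in a ring.
Check the 16 heavy atoms by environment: 1× o (aromatic, X2, in 5-ring) → no; 4× c (aromatic, X3, in 5-ring) → no; 1× N (X3, acyclic) → no; 4× C (X4, acyclic) → match; 2× C (X3, acyclic) → no; 2× O (X1, acyclic) → no; 1× Cl (X1, acyclic) → no; 1× O (X2, acyclic) → no.
That gives 4 matching atoms.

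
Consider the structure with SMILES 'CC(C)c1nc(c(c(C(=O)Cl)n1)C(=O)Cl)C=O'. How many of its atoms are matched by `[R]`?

6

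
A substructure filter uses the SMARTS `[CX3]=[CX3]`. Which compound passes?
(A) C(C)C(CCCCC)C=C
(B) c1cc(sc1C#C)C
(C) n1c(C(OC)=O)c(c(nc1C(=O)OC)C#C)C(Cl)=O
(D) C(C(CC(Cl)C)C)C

A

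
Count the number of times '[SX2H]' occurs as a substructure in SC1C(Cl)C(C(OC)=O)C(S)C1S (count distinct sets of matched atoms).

3

[SX2H] is the SMARTS for a thiol: an aliphatic sulfur with two connections, one being H.
The molecule carries 3 separate instances of a thiol (-SH) meeting every constraint; each maps to a distinct set of atoms, giving 3 matches.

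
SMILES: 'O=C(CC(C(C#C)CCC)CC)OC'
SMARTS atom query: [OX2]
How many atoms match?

1

Check the 14 heavy atoms by environment: 9× C (X4) → no; 2× C (X2) → no; 1× C (X3) → no; 1× O (X1) → no; 1× O (X2) → match.
That gives 1 matching atom.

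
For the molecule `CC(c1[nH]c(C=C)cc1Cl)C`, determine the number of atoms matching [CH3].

The query [CH3] means: aliphatic carbon with exactly three hydrogens.
Check the 11 heavy atoms by environment: 1× n (aromatic, H1) → no; 3× c (aromatic, H0) → no; 1× c (aromatic, H1) → no; 2× C (H1) → no; 2× C (H3) → match; 1× Cl (H0) → no; 1× C (H2) → no.
That gives 2 matching atoms.

2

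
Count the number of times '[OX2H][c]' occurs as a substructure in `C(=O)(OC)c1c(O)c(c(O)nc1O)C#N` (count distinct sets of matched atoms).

[OX2H][c] is the SMARTS for a phenol: a hydroxyl oxygen attached to an aromatic carbon.
The molecule carries 3 separate instances of a hydroxyl group (-OH) meeting every constraint; each maps to a distinct set of atoms, giving 3 matches.

3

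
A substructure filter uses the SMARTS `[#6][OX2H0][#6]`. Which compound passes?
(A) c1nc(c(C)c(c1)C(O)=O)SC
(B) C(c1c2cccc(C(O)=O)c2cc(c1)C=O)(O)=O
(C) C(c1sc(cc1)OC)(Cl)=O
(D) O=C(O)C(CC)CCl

C

[#6][OX2H0][#6] describes an aliphatic oxygen bridging two carbons with no H on the oxygen (an ether).
(A) has a carboxylic acid group (-C(=O)OH) but the -OH oxygen has H1; the =O is OX1, not OX2.
(B) has a carboxylic acid group (-C(=O)OH) but the -OH oxygen has H1; the =O is OX1, not OX2.
(C) contains a methoxy ether (-OCH3), which satisfies every atom and bond constraint.
(D) has a carboxylic acid group (-C(=O)OH) but the -OH oxygen has H1; the =O is OX1, not OX2.
So the answer is (C).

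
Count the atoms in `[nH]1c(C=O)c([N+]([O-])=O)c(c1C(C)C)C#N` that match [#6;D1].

2

The query [#6;D1] means: carbon bonded to exactly one heavy atom.
Check the 15 heavy atoms by environment: 1× n (aromatic, D2) → no; 4× c (aromatic, D3) → no; 2× C (D2) → no; 1× N (D1) → no; 1× C (D3) → no; 2× C (D1) → match; 1× N (charge +1, D3) → no; 1× O (charge -1, D1) → no; 2× O (D1) → no.
That gives 2 matching atoms.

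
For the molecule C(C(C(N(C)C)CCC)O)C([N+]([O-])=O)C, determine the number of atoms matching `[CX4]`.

10

The query [CX4] means: C with X4: aliphatic carbon with exactly 4 total connections (bonds + H).
Check the 15 heavy atoms by environment: 10× C (X4) → match; 1× O (X2) → no; 1× N (charge +1, X3) → no; 1× O (charge -1, X1) → no; 1× O (X1) → no; 1× N (X3) → no.
That gives 10 matching atoms.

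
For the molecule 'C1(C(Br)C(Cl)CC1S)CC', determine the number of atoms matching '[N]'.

0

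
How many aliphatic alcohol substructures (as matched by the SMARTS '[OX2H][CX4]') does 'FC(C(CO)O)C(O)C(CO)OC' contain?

[OX2H][CX4] is the SMARTS for an aliphatic alcohol: a hydroxyl oxygen bound to an sp3 (X4) carbon.
The molecule carries 4 separate instances of a hydroxyl group (-OH) meeting every constraint; each maps to a distinct set of atoms, giving 4 matches.

4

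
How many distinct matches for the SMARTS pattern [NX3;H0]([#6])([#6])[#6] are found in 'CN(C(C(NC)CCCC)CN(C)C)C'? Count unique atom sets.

2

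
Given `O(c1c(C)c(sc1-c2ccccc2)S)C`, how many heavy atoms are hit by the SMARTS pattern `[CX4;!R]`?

2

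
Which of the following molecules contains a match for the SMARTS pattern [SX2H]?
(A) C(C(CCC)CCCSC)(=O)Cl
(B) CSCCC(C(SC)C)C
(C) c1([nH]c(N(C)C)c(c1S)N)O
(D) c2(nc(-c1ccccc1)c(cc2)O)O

[SX2H] describes an aliphatic sulfur with two connections, one being H (a thiol).
(A) has a methylthio ether (-SCH3) but the sulfur has H0 (bonded to two carbons), not H1.
(B) has a methylthio ether (-SCH3) but the sulfur has H0 (bonded to two carbons), not H1.
(C) contains a thiol (-SH), which satisfies every atom and bond constraint.
(D) has a hydroxyl group (-OH) but it is an -OH, not an -SH.
So the answer is (C).

C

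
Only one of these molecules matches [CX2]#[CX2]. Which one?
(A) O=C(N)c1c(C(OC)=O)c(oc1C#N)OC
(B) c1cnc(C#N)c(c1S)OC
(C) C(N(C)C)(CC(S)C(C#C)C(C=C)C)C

C

[CX2]#[CX2] describes a carbon-carbon triple bond (an alkyne).
(A) has a nitrile (-C#N) but the triple bond is C#N, not C#C.
(B) has a nitrile (-C#N) but the triple bond is C#N, not C#C.
(C) contains an ethynyl group (-C#CH), which satisfies every atom and bond constraint.
So the answer is (C).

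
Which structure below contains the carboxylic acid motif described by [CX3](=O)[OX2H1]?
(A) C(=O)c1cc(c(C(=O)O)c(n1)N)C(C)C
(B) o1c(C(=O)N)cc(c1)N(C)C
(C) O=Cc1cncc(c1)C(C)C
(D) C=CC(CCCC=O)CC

A

[CX3](=O)[OX2H1] describes an sp2 carbon double-bonded to O and single-bonded to an -OH oxygen (a carboxylic acid).
(A) contains a carboxylic acid group (-C(=O)OH), which satisfies every atom and bond constraint.
(B) has a primary amide (-C(=O)NH2) but the carbonyl is bonded to N, not to an -OH oxygen.
(C) has an aldehyde (-CHO) but there is no singly-bonded oxygen on the carbonyl carbon.
(D) has an aldehyde (-CHO) but there is no singly-bonded oxygen on the carbonyl carbon.
So the answer is (A).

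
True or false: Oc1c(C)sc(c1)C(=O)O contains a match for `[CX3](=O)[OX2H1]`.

The pattern [CX3](=O)[OX2H1] describes an sp2 carbon double-bonded to O and single-bonded to an -OH oxygen — a carboxylic acid.
The molecule carries a carboxylic acid group (-C(=O)OH), whose atoms satisfy every constraint of the query, so the pattern matches.

True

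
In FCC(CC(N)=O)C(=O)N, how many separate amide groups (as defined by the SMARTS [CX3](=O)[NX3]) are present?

2

[CX3](=O)[NX3] is the SMARTS for an amide: a carbonyl carbon bonded to a trivalent nitrogen.
The molecule carries 2 separate instances of a primary amide (-C(=O)NH2) meeting every constraint; each maps to a distinct set of atoms, giving 2 matches.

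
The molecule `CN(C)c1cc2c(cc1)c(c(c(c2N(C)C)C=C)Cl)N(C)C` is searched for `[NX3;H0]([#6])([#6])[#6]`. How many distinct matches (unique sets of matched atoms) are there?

3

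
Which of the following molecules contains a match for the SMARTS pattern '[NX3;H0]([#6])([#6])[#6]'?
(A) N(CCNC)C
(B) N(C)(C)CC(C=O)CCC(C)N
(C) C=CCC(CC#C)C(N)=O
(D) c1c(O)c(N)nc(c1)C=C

[NX3;H0]([#6])([#6])[#6] describes a trivalent nitrogen with no H, bonded to three carbons (a tertiary amine).
(A) has an N-methylamino group (-NHCH3) but the nitrogen still has one H (H1), not H0.
(B) contains a dimethylamino group (-N(CH3)2), which satisfies every atom and bond constraint.
(C) has a primary amide (-C(=O)NH2) but the amide nitrogen has H2 and only one carbon neighbour.
(D) has a primary amino group (-NH2) but the nitrogen has H2, not H0 with three carbons.
So the answer is (B).

B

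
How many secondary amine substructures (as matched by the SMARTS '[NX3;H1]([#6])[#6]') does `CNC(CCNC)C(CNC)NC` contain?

4

[NX3;H1]([#6])[#6] is the SMARTS for a secondary amine: a trivalent nitrogen with one H, bonded to two carbons.
The molecule carries 4 separate instances of an N-methylamino group (-NHCH3) meeting every constraint; each maps to a distinct set of atoms, giving 4 matches.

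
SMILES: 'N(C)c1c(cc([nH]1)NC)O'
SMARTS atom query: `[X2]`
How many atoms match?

1

The query [X2] means: any atom with exactly two total connections (bonds + H).
Check the 10 heavy atoms by environment: 1× n (aromatic, X3) → no; 4× c (aromatic, X3) → no; 1× O (X2) → match; 2× N (X3) → no; 2× C (X4) → no.
That gives 1 matching atom.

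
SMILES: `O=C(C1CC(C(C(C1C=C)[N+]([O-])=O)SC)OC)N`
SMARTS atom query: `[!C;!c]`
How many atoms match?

7

Check the 18 heavy atoms by environment: 11× C → no; 3× O → match; 1× N → match; 1× S → match; 1× N (charge +1) → match; 1× O (charge -1) → match.
Summing the matching environments: 3 + 1 + 1 + 1 + 1 = 7 matching atoms.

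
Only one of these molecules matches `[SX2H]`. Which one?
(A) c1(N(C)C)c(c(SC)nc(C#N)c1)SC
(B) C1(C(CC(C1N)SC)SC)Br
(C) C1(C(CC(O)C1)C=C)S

C

[SX2H] describes an aliphatic sulfur with two connections, one being H (a thiol).
(A) has a methylthio ether (-SCH3) but the sulfur has H0 (bonded to two carbons), not H1.
(B) has a methylthio ether (-SCH3) but the sulfur has H0 (bonded to two carbons), not H1.
(C) contains a thiol (-SH), which satisfies every atom and bond constraint.
So the answer is (C).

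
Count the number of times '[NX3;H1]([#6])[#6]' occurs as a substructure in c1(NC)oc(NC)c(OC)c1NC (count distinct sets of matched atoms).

3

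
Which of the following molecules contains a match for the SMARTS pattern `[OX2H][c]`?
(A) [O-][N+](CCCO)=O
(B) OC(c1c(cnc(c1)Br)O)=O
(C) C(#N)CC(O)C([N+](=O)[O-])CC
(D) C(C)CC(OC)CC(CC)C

[OX2H][c] describes a hydroxyl oxygen attached to an aromatic carbon (a phenol).
(A) has a hydroxyl group (-OH) but the -OH is on an aliphatic carbon, not an aromatic c.
(B) contains a hydroxyl group (-OH), which satisfies every atom and bond constraint.
(C) has a hydroxyl group (-OH) but the -OH is on an aliphatic carbon, not an aromatic c.
(D) has a methoxy ether (-OCH3) but the oxygen has H0, not H1.
So the answer is (B).

B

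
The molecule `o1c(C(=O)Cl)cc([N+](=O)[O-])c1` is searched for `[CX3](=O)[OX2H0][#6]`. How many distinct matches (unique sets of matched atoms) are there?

0

[CX3](=O)[OX2H0][#6] is the SMARTS for an ester: a carbonyl carbon bonded to an oxygen that is itself bonded to carbon (no H on that O).
No fragment in the molecule satisfies every constraint, giving 0 matches.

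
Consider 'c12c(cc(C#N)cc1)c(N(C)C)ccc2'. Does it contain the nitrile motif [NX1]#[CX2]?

Yes

The pattern [NX1]#[CX2] describes a nitrogen triple-bonded to a two-connected carbon — a nitrile.
The molecule carries a nitrile (-C#N), whose atoms satisfy every constraint of the query, so the pattern matches.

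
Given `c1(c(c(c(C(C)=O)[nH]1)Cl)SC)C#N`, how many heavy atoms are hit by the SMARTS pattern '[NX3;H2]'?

0

The query [NX3;H2] means: aliphatic N with 3 total connections, two of them H — an -NH2 nitrogen (amine or amide).
Check the 13 heavy atoms by environment: 1× n (aromatic, H1, X3) → no; 4× c (aromatic, H0, X3) → no; 1× Cl (H0, X1) → no; 1× C (H0, X3) → no; 1× O (H0, X1) → no; 2× C (H3, X4) → no; 1× S (H0, X2) → no; 1× C (H0, X2) → no; 1× N (H0, X1) → no.
No environment satisfies the query, so 0 matching atoms.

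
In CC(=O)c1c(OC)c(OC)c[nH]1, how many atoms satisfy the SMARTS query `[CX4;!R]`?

3

The query [CX4;!R] means: aliphatic carbon with four total connections, not in a ring.
Check the 12 heavy atoms by environment: 1× n (aromatic, X3, in 5-ring) → no; 4× c (aromatic, X3, in 5-ring) → no; 1× C (X3, acyclic) → no; 1× O (X1, acyclic) → no; 3× C (X4, acyclic) → match; 2× O (X2, acyclic) → no.
That gives 3 matching atoms.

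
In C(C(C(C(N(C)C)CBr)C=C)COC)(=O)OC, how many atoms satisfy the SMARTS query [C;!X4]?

The query [C;!X4] means: aliphatic carbon that does not have four total connections.
Check the 17 heavy atoms by environment: 9× C (X4) → no; 3× C (X3) → match; 1× Br (X1) → no; 1× O (X1) → no; 2× O (X2) → no; 1× N (X3) → no.
That gives 3 matching atoms.

3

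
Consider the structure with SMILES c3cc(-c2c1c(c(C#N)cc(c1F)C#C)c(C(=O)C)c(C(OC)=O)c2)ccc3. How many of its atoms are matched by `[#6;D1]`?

3

The query [#6;D1] means: carbon bonded to exactly one heavy atom.
Check the 28 heavy atoms by environment: 9× c (aromatic, D3) → no; 7× c (aromatic, D2) → no; 2× C (D2) → no; 3× C (D1) → match; 2× C (D3) → no; 2× O (D1) → no; 1× N (D1) → no; 1× F (D1) → no; 1× O (D2) → no.
That gives 3 matching atoms.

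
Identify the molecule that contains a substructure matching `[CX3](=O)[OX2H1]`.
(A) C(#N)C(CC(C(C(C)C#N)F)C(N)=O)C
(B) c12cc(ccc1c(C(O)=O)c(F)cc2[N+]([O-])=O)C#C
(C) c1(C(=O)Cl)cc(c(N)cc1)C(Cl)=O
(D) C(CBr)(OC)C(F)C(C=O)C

B

[CX3](=O)[OX2H1] describes an sp2 carbon double-bonded to O and single-bonded to an -OH oxygen (a carboxylic acid).
(A) has a primary amide (-C(=O)NH2) but the carbonyl is bonded to N, not to an -OH oxygen.
(B) contains a carboxylic acid group (-C(=O)OH), which satisfies every atom and bond constraint.
(C) has an acyl chloride (-C(=O)Cl) but the carbonyl is bonded to Cl, not to an -OH oxygen.
(D) has an aldehyde (-CHO) but there is no singly-bonded oxygen on the carbonyl carbon.
So the answer is (B).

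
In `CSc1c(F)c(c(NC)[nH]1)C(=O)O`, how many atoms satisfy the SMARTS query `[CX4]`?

The query [CX4] means: C with X4: aliphatic carbon with exactly 4 total connections (bonds + H).
Check the 13 heavy atoms by environment: 1× n (aromatic, X3) → no; 4× c (aromatic, X3) → no; 1× C (X3) → no; 1× O (X1) → no; 1× O (X2) → no; 1× N (X3) → no; 2× C (X4) → match; 1× F (X1) → no; 1× S (X2) → no.
That gives 2 matching atoms.

2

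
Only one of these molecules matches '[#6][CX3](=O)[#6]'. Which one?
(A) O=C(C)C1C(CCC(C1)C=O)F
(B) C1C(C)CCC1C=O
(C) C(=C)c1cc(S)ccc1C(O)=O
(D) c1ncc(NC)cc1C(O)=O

A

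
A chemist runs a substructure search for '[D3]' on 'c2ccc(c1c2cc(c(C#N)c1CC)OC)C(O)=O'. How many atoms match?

7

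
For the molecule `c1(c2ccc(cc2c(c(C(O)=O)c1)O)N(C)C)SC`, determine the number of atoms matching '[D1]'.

6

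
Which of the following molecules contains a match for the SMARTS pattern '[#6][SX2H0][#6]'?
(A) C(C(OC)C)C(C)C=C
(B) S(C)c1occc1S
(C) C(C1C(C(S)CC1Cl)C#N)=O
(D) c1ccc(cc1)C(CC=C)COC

B

[#6][SX2H0][#6] describes an aliphatic sulfur bridging two carbons with no H on the sulfur (a thioether).
(A) has a methoxy ether (-OCH3) but the bridging atom is O, not S.
(B) contains a methylthio ether (-SCH3), which satisfies every atom and bond constraint.
(C) has a thiol (-SH) but the sulfur has H1, not H0 bridging two carbons.
(D) has a methoxy ether (-OCH3) but the bridging atom is O, not S.
So the answer is (B).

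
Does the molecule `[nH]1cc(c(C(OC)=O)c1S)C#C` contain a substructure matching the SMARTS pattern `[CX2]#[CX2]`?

Yes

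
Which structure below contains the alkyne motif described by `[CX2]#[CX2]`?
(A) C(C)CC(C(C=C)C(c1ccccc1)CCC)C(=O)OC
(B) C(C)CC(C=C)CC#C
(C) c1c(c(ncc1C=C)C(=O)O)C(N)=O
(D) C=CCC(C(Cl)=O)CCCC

B

[CX2]#[CX2] describes a carbon-carbon triple bond (an alkyne).
(A) has a vinyl group (-CH=CH2) but the C=C is a double bond; both carbons are CX3, not CX2.
(B) contains an ethynyl group (-C#CH), which satisfies every atom and bond constraint.
(C) has a vinyl group (-CH=CH2) but the C=C is a double bond; both carbons are CX3, not CX2.
(D) has a vinyl group (-CH=CH2) but the C=C is a double bond; both carbons are CX3, not CX2.
So the answer is (B).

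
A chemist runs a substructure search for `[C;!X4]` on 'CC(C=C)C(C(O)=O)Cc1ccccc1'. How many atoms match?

The query [C;!X4] means: aliphatic carbon that does not have four total connections.
Check the 15 heavy atoms by environment: 4× C (X4) → no; 3× C (X3) → match; 1× O (X1) → no; 1× O (X2) → no; 6× c (aromatic, X3) → no.
That gives 3 matching atoms.

3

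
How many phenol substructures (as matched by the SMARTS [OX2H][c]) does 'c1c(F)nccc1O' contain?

1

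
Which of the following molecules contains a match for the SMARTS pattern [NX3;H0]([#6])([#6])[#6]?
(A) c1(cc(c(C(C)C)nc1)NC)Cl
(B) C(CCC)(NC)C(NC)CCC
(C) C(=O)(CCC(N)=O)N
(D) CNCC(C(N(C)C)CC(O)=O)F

[NX3;H0]([#6])([#6])[#6] describes a trivalent nitrogen with no H, bonded to three carbons (a tertiary amine).
(A) has an N-methylamino group (-NHCH3) but the nitrogen still has one H (H1), not H0.
(B) has an N-methylamino group (-NHCH3) but the nitrogen still has one H (H1), not H0.
(C) has a primary amide (-C(=O)NH2) but the amide nitrogen has H2 and only one carbon neighbour.
(D) contains a dimethylamino group (-N(CH3)2), which satisfies every atom and bond constraint.
So the answer is (D).

D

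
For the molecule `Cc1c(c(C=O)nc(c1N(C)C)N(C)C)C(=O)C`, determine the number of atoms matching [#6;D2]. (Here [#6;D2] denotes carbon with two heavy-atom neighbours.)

1

The query [#6;D2] means: any carbon bonded to exactly two heavy atoms.
Check the 18 heavy atoms by environment: 1× n (aromatic, D2) → no; 5× c (aromatic, D3) → no; 6× C (D1) → no; 2× N (D3) → no; 1× C (D2) → match; 2× O (D1) → no; 1× C (D3) → no.
That gives 1 matching atom.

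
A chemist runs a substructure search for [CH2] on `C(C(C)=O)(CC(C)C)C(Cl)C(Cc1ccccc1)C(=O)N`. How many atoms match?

2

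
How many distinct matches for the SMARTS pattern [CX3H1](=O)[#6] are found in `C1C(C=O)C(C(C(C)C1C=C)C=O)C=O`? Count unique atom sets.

[CX3H1](=O)[#6] is the SMARTS for an aldehyde: an sp2 carbon with one H, double-bonded to O and single-bonded to carbon.
The molecule carries 3 separate instances of an aldehyde (-CHO) meeting every constraint; each maps to a distinct set of atoms, giving 3 matches.

3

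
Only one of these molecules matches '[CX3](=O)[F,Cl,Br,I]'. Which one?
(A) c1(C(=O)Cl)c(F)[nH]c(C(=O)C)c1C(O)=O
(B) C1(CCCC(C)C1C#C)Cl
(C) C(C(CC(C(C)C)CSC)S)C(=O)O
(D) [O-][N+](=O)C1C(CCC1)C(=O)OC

A

[CX3](=O)[F,Cl,Br,I] describes a carbonyl carbon bonded to a halogen (an acyl halide).
(A) contains an acyl chloride (-C(=O)Cl), which satisfies every atom and bond constraint.
(B) has a chloro substituent but the Cl is not on a carbonyl carbon.
(C) has a carboxylic acid group (-C(=O)OH) but the carbonyl is bonded to -OH, not to a halogen.
(D) has a methyl-ester group (-C(=O)OCH3) but the carbonyl is bonded to -O-C, not to a halogen.
So the answer is (A).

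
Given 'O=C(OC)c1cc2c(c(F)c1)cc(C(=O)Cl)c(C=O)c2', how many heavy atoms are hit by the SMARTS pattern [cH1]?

4

Check the 20 heavy atoms by environment: 6× c (aromatic, H0) → no; 4× c (aromatic, H1) → match; 1× C (H1) → no; 4× O (H0) → no; 1× F (H0) → no; 2× C (H0) → no; 1× C (H3) → no; 1× Cl (H0) → no.
That gives 4 matching atoms.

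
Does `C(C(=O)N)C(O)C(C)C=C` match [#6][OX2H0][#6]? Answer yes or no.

No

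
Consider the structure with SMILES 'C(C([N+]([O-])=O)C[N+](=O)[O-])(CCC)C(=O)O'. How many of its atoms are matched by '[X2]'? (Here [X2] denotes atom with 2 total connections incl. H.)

Check the 15 heavy atoms by environment: 6× C (X4) → no; 2× N (charge +1, X3) → no; 2× O (charge -1, X1) → no; 3× O (X1) → no; 1× C (X3) → no; 1× O (X2) → match.
That gives 1 matching atom.

1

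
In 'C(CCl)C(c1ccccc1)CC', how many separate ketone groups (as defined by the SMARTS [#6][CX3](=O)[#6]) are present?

0

[#6][CX3](=O)[#6] is the SMARTS for a ketone: a carbonyl carbon (no H) flanked by two carbons.
No fragment in the molecule satisfies every constraint, giving 0 matches.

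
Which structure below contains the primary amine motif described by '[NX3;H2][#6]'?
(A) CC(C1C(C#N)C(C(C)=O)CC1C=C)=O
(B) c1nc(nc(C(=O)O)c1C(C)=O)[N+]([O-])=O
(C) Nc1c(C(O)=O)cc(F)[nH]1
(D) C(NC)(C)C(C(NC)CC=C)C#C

C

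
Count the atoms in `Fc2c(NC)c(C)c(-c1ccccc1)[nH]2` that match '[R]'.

11

Check the 15 heavy atoms by environment: 1× n (aromatic, in 5-ring) → match; 4× c (aromatic, in 5-ring) → match; 1× F (acyclic) → no; 2× C (acyclic) → no; 6× c (aromatic, in 6-ring) → match; 1× N (acyclic) → no.
Summing the matching environments: 1 + 4 + 6 = 11 matching atoms.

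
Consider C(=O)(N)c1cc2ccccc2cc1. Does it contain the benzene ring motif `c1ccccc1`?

Yes

The pattern c1ccccc1 describes six aromatic carbons in a ring — a benzene ring.
The required atom environment is present in the molecule, so the pattern matches.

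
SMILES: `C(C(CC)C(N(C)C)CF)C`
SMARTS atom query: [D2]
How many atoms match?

3

The query [D2] means: atom with exactly two heavy-atom neighbours.
Check the 11 heavy atoms by environment: 3× C (D2) → match; 2× C (D3) → no; 4× C (D1) → no; 1× N (D3) → no; 1× F (D1) → no.
That gives 3 matching atoms.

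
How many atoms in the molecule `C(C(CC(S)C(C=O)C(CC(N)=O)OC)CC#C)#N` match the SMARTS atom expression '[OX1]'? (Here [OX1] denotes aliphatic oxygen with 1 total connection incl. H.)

2

The query [OX1] means: aliphatic oxygen with one total connection — typically a carbonyl =O or an oxide.
Check the 19 heavy atoms by environment: 8× C (X4) → no; 2× C (X3) → no; 2× O (X1) → match; 1× N (X3) → no; 3× C (X2) → no; 1× O (X2) → no; 1× N (X1) → no; 1× S (X2) → no.
That gives 2 matching atoms.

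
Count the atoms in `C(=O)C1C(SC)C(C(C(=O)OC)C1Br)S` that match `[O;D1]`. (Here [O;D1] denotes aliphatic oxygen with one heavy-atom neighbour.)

Check the 15 heavy atoms by environment: 6× C (D3) → no; 1× Br (D1) → no; 1× C (D2) → no; 2× O (D1) → match; 1× O (D2) → no; 2× C (D1) → no; 1× S (D1) → no; 1× S (D2) → no.
That gives 2 matching atoms.

2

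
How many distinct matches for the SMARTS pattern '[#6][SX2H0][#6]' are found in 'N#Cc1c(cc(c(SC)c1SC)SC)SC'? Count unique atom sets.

[#6][SX2H0][#6] is the SMARTS for a thioether: an aliphatic sulfur bridging two carbons with no H on the sulfur.
The molecule carries 4 separate instances of a methylthio ether (-SCH3) meeting every constraint; each maps to a distinct set of atoms, giving 4 matches.

4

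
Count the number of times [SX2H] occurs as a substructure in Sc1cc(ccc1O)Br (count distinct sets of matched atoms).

1

[SX2H] is the SMARTS for a thiol: an aliphatic sulfur with two connections, one being H.
Exactly one fragment in the molecule meets all constraints, giving 1 match.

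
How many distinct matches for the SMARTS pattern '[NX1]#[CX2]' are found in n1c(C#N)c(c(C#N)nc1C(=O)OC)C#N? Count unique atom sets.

3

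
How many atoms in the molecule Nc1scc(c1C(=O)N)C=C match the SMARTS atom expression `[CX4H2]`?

The query [CX4H2] means: sp3 carbon (X4) with exactly two hydrogens.
Check the 11 heavy atoms by environment: 1× s (aromatic, H0, X2) → no; 3× c (aromatic, H0, X3) → no; 1× c (aromatic, H1, X3) → no; 1× C (H1, X3) → no; 1× C (H2, X3) → no; 1× C (H0, X3) → no; 1× O (H0, X1) → no; 2× N (H2, X3) → no.
No environment satisfies the query, so 0 matching atoms.

0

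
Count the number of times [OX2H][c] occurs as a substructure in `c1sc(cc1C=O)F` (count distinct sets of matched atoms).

0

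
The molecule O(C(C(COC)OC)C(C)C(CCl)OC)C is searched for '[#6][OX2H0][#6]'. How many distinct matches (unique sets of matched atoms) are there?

4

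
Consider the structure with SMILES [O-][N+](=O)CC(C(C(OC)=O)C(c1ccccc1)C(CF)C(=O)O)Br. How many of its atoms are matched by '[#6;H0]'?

The query [#6;H0] means: any carbon with no attached hydrogen.
Check the 24 heavy atoms by environment: 2× C (H2) → no; 4× C (H1) → no; 1× Br (H0) → no; 1× N (charge +1, H0) → no; 1× O (charge -1, H0) → no; 4× O (H0) → no; 2× C (H0) → match; 1× C (H3) → no; 1× c (aromatic, H0) → match; 5× c (aromatic, H1) → no; 1× F (H0) → no; 1× O (H1) → no.
Summing the matching environments: 2 + 1 = 3 matching atoms.

3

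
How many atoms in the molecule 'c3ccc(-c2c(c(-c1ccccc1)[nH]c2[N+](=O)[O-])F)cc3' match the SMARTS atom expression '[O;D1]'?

2

The query [O;D1] means: aliphatic oxygen bonded to exactly one heavy atom.
Check the 21 heavy atoms by environment: 1× n (aromatic, D2) → no; 6× c (aromatic, D3) → no; 10× c (aromatic, D2) → no; 1× N (charge +1, D3) → no; 1× O (charge -1, D1) → match; 1× O (D1) → match; 1× F (D1) → no.
Summing the matching environments: 1 + 1 = 2 matching atoms.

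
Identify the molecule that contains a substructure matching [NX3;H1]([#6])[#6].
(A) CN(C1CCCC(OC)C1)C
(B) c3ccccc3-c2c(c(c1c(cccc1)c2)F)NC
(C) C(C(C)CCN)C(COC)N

[NX3;H1]([#6])[#6] describes a trivalent nitrogen with one H, bonded to two carbons (a secondary amine).
(A) has a dimethylamino group (-N(CH3)2) but the nitrogen has H0, not H1.
(B) contains an N-methylamino group (-NHCH3), which satisfies every atom and bond constraint.
(C) has a primary amino group (-NH2) but the nitrogen has H2 and only one carbon neighbour.
So the answer is (B).

B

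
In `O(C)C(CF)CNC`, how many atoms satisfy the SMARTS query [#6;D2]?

2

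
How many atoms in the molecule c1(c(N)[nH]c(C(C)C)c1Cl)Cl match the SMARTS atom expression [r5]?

5

The query [r5] means: r5 matches atoms in a five-membered ring.
Check the 11 heavy atoms by environment: 1× n (aromatic, in 5-ring) → match; 4× c (aromatic, in 5-ring) → match; 1× N (acyclic) → no; 2× Cl (acyclic) → no; 3× C (acyclic) → no.
Summing the matching environments: 1 + 4 = 5 matching atoms.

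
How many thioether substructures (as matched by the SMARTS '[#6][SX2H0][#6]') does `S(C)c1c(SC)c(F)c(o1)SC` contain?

3

[#6][SX2H0][#6] is the SMARTS for a thioether: an aliphatic sulfur bridging two carbons with no H on the sulfur.
The molecule carries 3 separate instances of a methylthio ether (-SCH3) meeting every constraint; each maps to a distinct set of atoms, giving 3 matches.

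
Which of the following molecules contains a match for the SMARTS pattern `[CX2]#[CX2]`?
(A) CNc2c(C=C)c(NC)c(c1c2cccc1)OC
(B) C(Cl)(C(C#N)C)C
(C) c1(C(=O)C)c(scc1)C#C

C

[CX2]#[CX2] describes a carbon-carbon triple bond (an alkyne).
(A) has a vinyl group (-CH=CH2) but the C=C is a double bond; both carbons are CX3, not CX2.
(B) has a nitrile (-C#N) but the triple bond is C#N, not C#C.
(C) contains an ethynyl group (-C#CH), which satisfies every atom and bond constraint.
So the answer is (C).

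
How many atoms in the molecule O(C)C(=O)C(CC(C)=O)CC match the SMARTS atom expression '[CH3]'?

3

The query [CH3] means: aliphatic carbon with exactly three hydrogens.
Check the 11 heavy atoms by environment: 2× C (H2) → no; 1× C (H1) → no; 2× C (H0) → no; 3× O (H0) → no; 3× C (H3) → match.
That gives 3 matching atoms.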